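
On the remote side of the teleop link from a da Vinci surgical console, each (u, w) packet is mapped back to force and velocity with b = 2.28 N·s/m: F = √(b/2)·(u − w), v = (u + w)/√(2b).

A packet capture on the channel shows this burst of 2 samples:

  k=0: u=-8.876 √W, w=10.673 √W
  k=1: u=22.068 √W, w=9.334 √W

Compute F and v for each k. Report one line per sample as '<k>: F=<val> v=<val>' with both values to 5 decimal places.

k=0: u−w=-19.54900, u+w=1.79700; √(b/2)=1.06771, √(2b)=2.13542; F=1.06771×(-19.549)=-20.87262, v=1.79700/2.13542=0.84152
k=1: u−w=12.73400, u+w=31.40200; √(b/2)=1.06771, √(2b)=2.13542; F=1.06771×12.734=13.59619, v=31.40200/2.13542=14.70533

0: F=-20.87262 v=0.84152
1: F=13.59619 v=14.70533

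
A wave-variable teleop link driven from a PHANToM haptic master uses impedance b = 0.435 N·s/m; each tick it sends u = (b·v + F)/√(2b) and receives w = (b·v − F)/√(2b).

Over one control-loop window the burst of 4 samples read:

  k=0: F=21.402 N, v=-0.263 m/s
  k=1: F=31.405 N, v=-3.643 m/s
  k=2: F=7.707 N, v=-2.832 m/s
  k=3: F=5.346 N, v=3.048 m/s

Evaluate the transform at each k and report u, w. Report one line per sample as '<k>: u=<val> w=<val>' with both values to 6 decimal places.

k=0: b·v=0.435×(-0.263)=-0.114405; √(2b)=0.932738; u=(-0.114405+21.402)/0.932738=22.822697, w=(-0.114405−21.402)/0.932738=-23.068008
k=1: b·v=0.435×(-3.643)=-1.584705; √(2b)=0.932738; u=(-1.584705+31.405)/0.932738=31.970712, w=(-1.584705−31.405)/0.932738=-35.368676
k=2: b·v=0.435×(-2.832)=-1.231920; √(2b)=0.932738; u=(-1.231920+7.707)/0.932738=6.942014, w=(-1.231920−7.707)/0.932738=-9.583528
k=3: b·v=0.435×3.048=1.325880; √(2b)=0.932738; u=(1.325880+5.346)/0.932738=7.153006, w=(1.325880−5.346)/0.932738=-4.310021

0: u=22.822697 w=-23.068008
1: u=31.970712 w=-35.368676
2: u=6.942014 w=-9.583528
3: u=7.153006 w=-4.310021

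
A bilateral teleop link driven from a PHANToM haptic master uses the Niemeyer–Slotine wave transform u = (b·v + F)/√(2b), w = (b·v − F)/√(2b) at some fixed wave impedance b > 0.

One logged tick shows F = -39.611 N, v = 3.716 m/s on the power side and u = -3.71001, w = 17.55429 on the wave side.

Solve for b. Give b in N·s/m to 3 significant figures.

b = 6.94 N·s/m

u + w = 13.8443;  u + w = √(2b)·v, so √(2b) = 13.8443/3.716 = 3.7256.
b = (√(2b))²/2 = 13.8800/2 = 6.9400.
(Check via u − w = 2F/√(2b): u − w = -21.2643, 2F/√(2b) = -21.2643.)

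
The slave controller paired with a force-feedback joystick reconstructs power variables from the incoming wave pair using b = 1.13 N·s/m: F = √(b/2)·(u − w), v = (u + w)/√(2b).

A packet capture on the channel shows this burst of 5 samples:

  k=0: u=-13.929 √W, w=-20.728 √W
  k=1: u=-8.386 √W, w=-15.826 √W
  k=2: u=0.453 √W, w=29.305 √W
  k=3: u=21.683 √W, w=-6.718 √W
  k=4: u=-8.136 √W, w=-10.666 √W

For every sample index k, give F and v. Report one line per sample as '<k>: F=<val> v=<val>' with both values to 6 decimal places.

0: F=5.110569 v=-23.053493
1: F=5.592386 v=-16.105583
2: F=-21.687033 v=19.794727
3: F=21.348033 v=9.954570
4: F=1.901712 v=-12.506904

k=0: u−w=6.799000, u+w=-34.657000; √(b/2)=0.751665, √(2b)=1.503330; F=0.751665×6.799=5.110569, v=-34.657000/1.503330=-23.053493
k=1: u−w=7.440000, u+w=-24.212000; √(b/2)=0.751665, √(2b)=1.503330; F=0.751665×7.44=5.592386, v=-24.212000/1.503330=-16.105583
k=2: u−w=-28.852000, u+w=29.758000; √(b/2)=0.751665, √(2b)=1.503330; F=0.751665×(-28.852)=-21.687033, v=29.758000/1.503330=19.794727
k=3: u−w=28.401000, u+w=14.965000; √(b/2)=0.751665, √(2b)=1.503330; F=0.751665×28.401=21.348033, v=14.965000/1.503330=9.954570
k=4: u−w=2.530000, u+w=-18.802000; √(b/2)=0.751665, √(2b)=1.503330; F=0.751665×2.53=1.901712, v=-18.802000/1.503330=-12.506904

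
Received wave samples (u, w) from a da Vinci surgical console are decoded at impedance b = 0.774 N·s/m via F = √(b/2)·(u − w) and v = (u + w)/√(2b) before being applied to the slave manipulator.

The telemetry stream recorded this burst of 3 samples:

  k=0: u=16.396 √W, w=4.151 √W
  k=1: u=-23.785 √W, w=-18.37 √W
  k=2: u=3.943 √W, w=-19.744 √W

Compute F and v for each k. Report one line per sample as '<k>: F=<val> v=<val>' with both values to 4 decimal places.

k=0: u−w=12.2450, u+w=20.5470; √(b/2)=0.6221, √(2b)=1.2442; F=0.6221×12.245=7.6175, v=20.5470/1.2442=16.5144
k=1: u−w=-5.4150, u+w=-42.1550; √(b/2)=0.6221, √(2b)=1.2442; F=0.6221×(-5.415)=-3.3686, v=-42.1550/1.2442=-33.8816
k=2: u−w=23.6870, u+w=-15.8010; √(b/2)=0.6221, √(2b)=1.2442; F=0.6221×23.687=14.7355, v=-15.8010/1.2442=-12.6999

0: F=7.6175 v=16.5144
1: F=-3.3686 v=-33.8816
2: F=14.7355 v=-12.6999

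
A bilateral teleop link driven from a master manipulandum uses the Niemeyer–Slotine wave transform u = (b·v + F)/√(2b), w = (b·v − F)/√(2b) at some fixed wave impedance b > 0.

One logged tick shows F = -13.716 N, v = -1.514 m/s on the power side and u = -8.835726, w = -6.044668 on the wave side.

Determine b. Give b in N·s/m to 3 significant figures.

b = 48.3 N·s/m

u + w = -14.880394;  u + w = √(2b)·v, so √(2b) = -14.880394/(-1.514) = 9.828530.
b = (√(2b))²/2 = 96.599997/2 = 48.299998.
(Check via u − w = 2F/√(2b): u − w = -2.791058, 2F/√(2b) = -2.791058.)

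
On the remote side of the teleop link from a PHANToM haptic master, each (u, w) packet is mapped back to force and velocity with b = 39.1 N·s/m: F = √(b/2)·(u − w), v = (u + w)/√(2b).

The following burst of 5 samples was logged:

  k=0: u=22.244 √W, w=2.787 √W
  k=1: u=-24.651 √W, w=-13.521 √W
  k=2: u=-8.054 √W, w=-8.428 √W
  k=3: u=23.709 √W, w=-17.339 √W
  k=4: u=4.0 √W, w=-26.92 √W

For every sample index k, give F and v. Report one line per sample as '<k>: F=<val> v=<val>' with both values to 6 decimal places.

k=0: u−w=19.457000, u+w=25.031000; √(b/2)=4.421538, √(2b)=8.843076; F=4.421538×19.457=86.029869, v=25.031000/8.843076=2.830576
k=1: u−w=-11.130000, u+w=-38.172000; √(b/2)=4.421538, √(2b)=8.843076; F=4.421538×(-11.13)=-49.211720, v=-38.172000/8.843076=-4.316597
k=2: u−w=0.374000, u+w=-16.482000; √(b/2)=4.421538, √(2b)=8.843076; F=4.421538×0.374=1.653655, v=-16.482000/8.843076=-1.863831
k=3: u−w=41.048000, u+w=6.370000; √(b/2)=4.421538, √(2b)=8.843076; F=4.421538×41.048=181.495300, v=6.370000/8.843076=0.720338
k=4: u−w=30.920000, u+w=-22.920000; √(b/2)=4.421538, √(2b)=8.843076; F=4.421538×30.92=136.713961, v=-22.920000/8.843076=-2.591858

0: F=86.029869 v=2.830576
1: F=-49.211720 v=-4.316597
2: F=1.653655 v=-1.863831
3: F=181.495300 v=0.720338
4: F=136.713961 v=-2.591858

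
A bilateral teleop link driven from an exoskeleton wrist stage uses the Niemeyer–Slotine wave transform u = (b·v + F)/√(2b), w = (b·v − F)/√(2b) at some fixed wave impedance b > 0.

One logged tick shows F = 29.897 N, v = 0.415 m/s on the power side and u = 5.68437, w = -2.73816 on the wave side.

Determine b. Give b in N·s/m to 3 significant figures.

b = 25.2 N·s/m

u + w = 2.9462;  u + w = √(2b)·v, so √(2b) = 2.9462/0.415 = 7.0993.
b = (√(2b))²/2 = 50.4001/2 = 25.2000.
(Check via u − w = 2F/√(2b): u − w = 8.4225, 2F/√(2b) = 8.4225.)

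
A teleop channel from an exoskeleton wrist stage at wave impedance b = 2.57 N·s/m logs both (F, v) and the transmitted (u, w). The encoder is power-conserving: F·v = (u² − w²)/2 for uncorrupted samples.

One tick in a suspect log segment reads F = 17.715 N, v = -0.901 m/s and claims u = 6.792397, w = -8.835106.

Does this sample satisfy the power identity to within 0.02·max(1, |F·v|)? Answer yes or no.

F·v = 17.715×(-0.901) = -15.961215 W.
(u² − w²)/2 = (46.136657 − 78.059098)/2 = -15.961221 W.
|Δ| = 0.000006;  2% of max(1, |F·v|) = 0.319224.

yes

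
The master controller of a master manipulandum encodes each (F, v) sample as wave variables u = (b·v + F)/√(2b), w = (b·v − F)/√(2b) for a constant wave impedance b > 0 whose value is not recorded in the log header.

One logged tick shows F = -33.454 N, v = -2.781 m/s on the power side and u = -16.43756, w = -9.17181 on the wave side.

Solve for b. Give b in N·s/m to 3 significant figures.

u + w = -25.6094;  u + w = √(2b)·v, so √(2b) = -25.6094/(-2.781) = 9.2087.
b = (√(2b))²/2 = 84.8000/2 = 42.4000.
(Check via u − w = 2F/√(2b): u − w = -7.2658, 2F/√(2b) = -7.2657.)

b = 42.4 N·s/m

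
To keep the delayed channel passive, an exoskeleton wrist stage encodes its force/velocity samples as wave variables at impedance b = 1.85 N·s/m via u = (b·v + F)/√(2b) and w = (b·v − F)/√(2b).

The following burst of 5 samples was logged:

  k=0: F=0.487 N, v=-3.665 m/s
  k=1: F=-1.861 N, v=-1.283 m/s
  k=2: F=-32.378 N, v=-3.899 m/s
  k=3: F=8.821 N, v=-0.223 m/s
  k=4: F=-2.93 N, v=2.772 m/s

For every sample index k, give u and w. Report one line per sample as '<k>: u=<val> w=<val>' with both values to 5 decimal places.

k=0: b·v=1.85×(-3.665)=-6.78025; √(2b)=1.92354; u=(-6.78025+0.487)/1.92354=-3.27170, w=(-6.78025−0.487)/1.92354=-3.77806
k=1: b·v=1.85×(-1.283)=-2.37355; √(2b)=1.92354; u=(-2.37355+(-1.861))/1.92354=-2.20144, w=(-2.37355−(-1.861))/1.92354=-0.26646
k=2: b·v=1.85×(-3.899)=-7.21315; √(2b)=1.92354; u=(-7.21315+(-32.378))/1.92354=-20.58246, w=(-7.21315−(-32.378))/1.92354=13.08258
k=3: b·v=1.85×(-0.223)=-0.41255; √(2b)=1.92354; u=(-0.41255+8.821)/1.92354=4.37135, w=(-0.41255−8.821)/1.92354=-4.80029
k=4: b·v=1.85×2.772=5.12820; √(2b)=1.92354; u=(5.12820+(-2.93))/1.92354=1.14279, w=(5.12820−(-2.93))/1.92354=4.18926

0: u=-3.27170 w=-3.77806
1: u=-2.20144 w=-0.26646
2: u=-20.58246 w=13.08258
3: u=4.37135 w=-4.80029
4: u=1.14279 w=4.18926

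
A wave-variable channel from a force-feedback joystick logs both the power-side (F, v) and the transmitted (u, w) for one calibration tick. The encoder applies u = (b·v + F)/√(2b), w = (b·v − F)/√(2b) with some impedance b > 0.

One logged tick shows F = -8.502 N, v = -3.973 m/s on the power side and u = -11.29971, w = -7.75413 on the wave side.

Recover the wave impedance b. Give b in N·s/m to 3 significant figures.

u + w = -19.05384;  u + w = √(2b)·v, so √(2b) = -19.05384/(-3.973) = 4.79583.
b = (√(2b))²/2 = 23.00000/2 = 11.50000.
(Check via u − w = 2F/√(2b): u − w = -3.54558, 2F/√(2b) = -3.54558.)

b = 11.5 N·s/m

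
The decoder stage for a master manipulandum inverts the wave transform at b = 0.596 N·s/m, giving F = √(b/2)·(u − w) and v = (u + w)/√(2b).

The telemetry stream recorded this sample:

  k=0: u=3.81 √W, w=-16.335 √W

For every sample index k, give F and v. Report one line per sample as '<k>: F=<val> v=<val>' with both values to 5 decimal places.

k=0: u−w=20.14500, u+w=-12.52500; √(b/2)=0.54589, √(2b)=1.09179; F=0.54589×20.145=10.99703, v=-12.52500/1.09179=-11.47201

0: F=10.99703 v=-11.47201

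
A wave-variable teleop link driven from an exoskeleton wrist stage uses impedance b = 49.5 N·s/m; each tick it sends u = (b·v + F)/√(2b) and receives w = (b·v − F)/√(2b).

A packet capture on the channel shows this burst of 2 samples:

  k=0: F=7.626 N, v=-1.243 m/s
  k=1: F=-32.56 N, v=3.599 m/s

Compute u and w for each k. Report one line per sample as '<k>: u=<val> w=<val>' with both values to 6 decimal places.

k=0: b·v=49.5×(-1.243)=-61.528500; √(2b)=9.949874; u=(-61.528500+7.626)/9.949874=-5.417405, w=(-61.528500−7.626)/9.949874=-6.950289
k=1: b·v=49.5×3.599=178.150500; √(2b)=9.949874; u=(178.150500+(-32.56))/9.949874=14.632396, w=(178.150500−(-32.56))/9.949874=21.177202

0: u=-5.417405 w=-6.950289
1: u=14.632396 w=21.177202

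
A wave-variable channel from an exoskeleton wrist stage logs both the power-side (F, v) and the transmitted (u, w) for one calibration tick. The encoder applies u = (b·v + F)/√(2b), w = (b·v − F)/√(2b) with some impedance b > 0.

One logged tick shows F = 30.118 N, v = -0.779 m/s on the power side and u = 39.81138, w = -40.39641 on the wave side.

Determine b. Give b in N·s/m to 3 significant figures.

u + w = -0.5850;  u + w = √(2b)·v, so √(2b) = -0.5850/(-0.779) = 0.7510.
b = (√(2b))²/2 = 0.5640/2 = 0.2820.
(Check via u − w = 2F/√(2b): u − w = 80.2078, 2F/√(2b) = 80.2076.)

b = 0.282 N·s/m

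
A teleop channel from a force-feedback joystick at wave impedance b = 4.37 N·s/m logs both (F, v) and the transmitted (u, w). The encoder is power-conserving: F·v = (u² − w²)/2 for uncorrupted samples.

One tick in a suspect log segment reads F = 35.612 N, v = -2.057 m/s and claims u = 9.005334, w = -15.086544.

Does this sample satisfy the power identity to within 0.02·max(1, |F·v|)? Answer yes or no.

yes

F·v = 35.612×(-2.057) = -73.253884 W.
(u² − w²)/2 = (81.096040 − 227.603810)/2 = -73.253885 W.
|Δ| = 0.000001;  2% of max(1, |F·v|) = 1.465078.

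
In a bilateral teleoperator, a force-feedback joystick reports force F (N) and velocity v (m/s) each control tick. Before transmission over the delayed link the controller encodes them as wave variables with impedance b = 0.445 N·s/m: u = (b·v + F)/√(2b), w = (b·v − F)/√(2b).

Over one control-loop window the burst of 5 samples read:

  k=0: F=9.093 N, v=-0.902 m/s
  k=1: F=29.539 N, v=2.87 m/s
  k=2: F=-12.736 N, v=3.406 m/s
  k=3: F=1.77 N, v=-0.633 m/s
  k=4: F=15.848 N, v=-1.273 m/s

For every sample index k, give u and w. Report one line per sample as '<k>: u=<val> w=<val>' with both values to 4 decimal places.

k=0: b·v=0.445×(-0.902)=-0.4014; √(2b)=0.9434; u=(-0.4014+9.093)/0.9434=9.2131, w=(-0.4014−9.093)/0.9434=-10.0640
k=1: b·v=0.445×2.87=1.2772; √(2b)=0.9434; u=(1.2772+29.539)/0.9434=32.6651, w=(1.2772−29.539)/0.9434=-29.9575
k=2: b·v=0.445×3.406=1.5157; √(2b)=0.9434; u=(1.5157+(-12.736))/0.9434=-11.8935, w=(1.5157−(-12.736))/0.9434=15.1067
k=3: b·v=0.445×(-0.633)=-0.2817; √(2b)=0.9434; u=(-0.2817+1.77)/0.9434=1.5776, w=(-0.2817−1.77)/0.9434=-2.1748
k=4: b·v=0.445×(-1.273)=-0.5665; √(2b)=0.9434; u=(-0.5665+15.848)/0.9434=16.1984, w=(-0.5665−15.848)/0.9434=-17.3993

0: u=9.2131 w=-10.0640
1: u=32.6651 w=-29.9575
2: u=-11.8935 w=15.1067
3: u=1.5776 w=-2.1748
4: u=16.1984 w=-17.3993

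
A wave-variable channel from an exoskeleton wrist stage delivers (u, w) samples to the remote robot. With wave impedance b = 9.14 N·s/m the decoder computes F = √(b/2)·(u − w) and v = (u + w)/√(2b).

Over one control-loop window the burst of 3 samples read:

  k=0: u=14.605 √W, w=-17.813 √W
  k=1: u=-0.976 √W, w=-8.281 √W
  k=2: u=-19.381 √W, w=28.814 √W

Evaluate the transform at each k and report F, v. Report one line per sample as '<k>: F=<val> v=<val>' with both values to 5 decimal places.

0: F=69.30177 v=-0.75032
1: F=15.61631 v=-2.16512
2: F=-103.02914 v=2.20629

k=0: u−w=32.41800, u+w=-3.20800; √(b/2)=2.13776, √(2b)=4.27551; F=2.13776×32.418=69.30177, v=-3.20800/4.27551=-0.75032
k=1: u−w=7.30500, u+w=-9.25700; √(b/2)=2.13776, √(2b)=4.27551; F=2.13776×7.305=15.61631, v=-9.25700/4.27551=-2.16512
k=2: u−w=-48.19500, u+w=9.43300; √(b/2)=2.13776, √(2b)=4.27551; F=2.13776×(-48.195)=-103.02914, v=9.43300/4.27551=2.20629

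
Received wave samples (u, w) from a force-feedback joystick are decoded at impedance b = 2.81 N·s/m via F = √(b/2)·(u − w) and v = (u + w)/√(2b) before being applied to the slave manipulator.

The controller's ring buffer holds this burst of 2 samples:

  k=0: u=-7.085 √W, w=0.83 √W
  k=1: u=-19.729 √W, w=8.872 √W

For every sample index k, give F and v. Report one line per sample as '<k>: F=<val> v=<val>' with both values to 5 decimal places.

0: F=-9.38186 v=-2.63851
1: F=-33.90154 v=-4.57975

k=0: u−w=-7.91500, u+w=-6.25500; √(b/2)=1.18533, √(2b)=2.37065; F=1.18533×(-7.915)=-9.38186, v=-6.25500/2.37065=-2.63851
k=1: u−w=-28.60100, u+w=-10.85700; √(b/2)=1.18533, √(2b)=2.37065; F=1.18533×(-28.601)=-33.90154, v=-10.85700/2.37065=-4.57975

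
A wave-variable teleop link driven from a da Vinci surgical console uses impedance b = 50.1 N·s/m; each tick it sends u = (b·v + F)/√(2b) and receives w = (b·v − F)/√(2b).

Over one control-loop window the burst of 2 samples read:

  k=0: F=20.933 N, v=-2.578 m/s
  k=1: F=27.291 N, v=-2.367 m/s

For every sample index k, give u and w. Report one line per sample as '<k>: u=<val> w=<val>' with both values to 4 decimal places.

k=0: b·v=50.1×(-2.578)=-129.1578; √(2b)=10.0100; u=(-129.1578+20.933)/10.0100=-10.8117, w=(-129.1578−20.933)/10.0100=-14.9941
k=1: b·v=50.1×(-2.367)=-118.5867; √(2b)=10.0100; u=(-118.5867+27.291)/10.0100=-9.1205, w=(-118.5867−27.291)/10.0100=-14.5732

0: u=-10.8117 w=-14.9941
1: u=-9.1205 w=-14.5732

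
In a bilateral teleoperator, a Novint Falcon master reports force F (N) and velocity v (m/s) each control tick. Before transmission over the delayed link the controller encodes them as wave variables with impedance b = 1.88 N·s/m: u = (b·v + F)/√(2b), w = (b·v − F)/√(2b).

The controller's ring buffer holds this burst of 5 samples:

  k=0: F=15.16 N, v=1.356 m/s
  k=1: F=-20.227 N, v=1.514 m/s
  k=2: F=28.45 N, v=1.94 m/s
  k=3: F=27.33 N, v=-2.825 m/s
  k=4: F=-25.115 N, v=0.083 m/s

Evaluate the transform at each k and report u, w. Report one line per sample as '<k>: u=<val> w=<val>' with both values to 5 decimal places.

k=0: b·v=1.88×1.356=2.54928; √(2b)=1.93907; u=(2.54928+15.16)/1.93907=9.13286, w=(2.54928−15.16)/1.93907=-6.50348
k=1: b·v=1.88×1.514=2.84632; √(2b)=1.93907; u=(2.84632+(-20.227))/1.93907=-8.96340, w=(2.84632−(-20.227))/1.93907=11.89916
k=2: b·v=1.88×1.94=3.64720; √(2b)=1.93907; u=(3.64720+28.45)/1.93907=16.55287, w=(3.64720−28.45)/1.93907=-12.79107
k=3: b·v=1.88×(-2.825)=-5.31100; √(2b)=1.93907; u=(-5.31100+27.33)/1.93907=11.35543, w=(-5.31100−27.33)/1.93907=-16.83331
k=4: b·v=1.88×0.083=0.15604; √(2b)=1.93907; u=(0.15604+(-25.115))/1.93907=-12.87160, w=(0.15604−(-25.115))/1.93907=13.03254

0: u=9.13286 w=-6.50348
1: u=-8.96340 w=11.89916
2: u=16.55287 w=-12.79107
3: u=11.35543 w=-16.83331
4: u=-12.87160 w=13.03254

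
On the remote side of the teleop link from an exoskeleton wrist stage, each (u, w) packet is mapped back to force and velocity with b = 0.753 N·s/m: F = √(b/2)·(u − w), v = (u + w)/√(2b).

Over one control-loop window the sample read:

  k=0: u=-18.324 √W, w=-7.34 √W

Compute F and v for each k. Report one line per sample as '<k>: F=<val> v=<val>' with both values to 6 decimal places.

k=0: u−w=-10.984000, u+w=-25.664000; √(b/2)=0.613596, √(2b)=1.227192; F=0.613596×(-10.984)=-6.739738, v=-25.664000/1.227192=-20.912784

0: F=-6.739738 v=-20.912784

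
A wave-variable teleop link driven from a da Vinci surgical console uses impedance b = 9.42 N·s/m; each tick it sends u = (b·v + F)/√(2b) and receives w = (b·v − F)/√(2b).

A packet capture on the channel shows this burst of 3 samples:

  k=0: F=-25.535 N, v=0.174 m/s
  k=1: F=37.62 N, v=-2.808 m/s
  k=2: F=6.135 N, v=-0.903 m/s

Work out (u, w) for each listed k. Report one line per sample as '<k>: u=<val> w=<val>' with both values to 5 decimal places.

k=0: b·v=9.42×0.174=1.63908; √(2b)=4.34051; u=(1.63908+(-25.535))/4.34051=-5.50533, w=(1.63908−(-25.535))/4.34051=6.26058
k=1: b·v=9.42×(-2.808)=-26.45136; √(2b)=4.34051; u=(-26.45136+37.62)/4.34051=2.57312, w=(-26.45136−37.62)/4.34051=-14.76126
k=2: b·v=9.42×(-0.903)=-8.50626; √(2b)=4.34051; u=(-8.50626+6.135)/4.34051=-0.54631, w=(-8.50626−6.135)/4.34051=-3.37317

0: u=-5.50533 w=6.26058
1: u=2.57312 w=-14.76126
2: u=-0.54631 w=-3.37317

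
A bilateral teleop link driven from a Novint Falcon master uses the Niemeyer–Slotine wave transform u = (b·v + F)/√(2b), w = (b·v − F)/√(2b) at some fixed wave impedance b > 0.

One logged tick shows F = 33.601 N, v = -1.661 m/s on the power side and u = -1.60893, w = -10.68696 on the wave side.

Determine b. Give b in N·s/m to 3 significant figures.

b = 27.4 N·s/m

u + w = -12.29589;  u + w = √(2b)·v, so √(2b) = -12.29589/(-1.661) = 7.40270.
b = (√(2b))²/2 = 54.80001/2 = 27.40001.
(Check via u − w = 2F/√(2b): u − w = 9.07803, 2F/√(2b) = 9.07804.)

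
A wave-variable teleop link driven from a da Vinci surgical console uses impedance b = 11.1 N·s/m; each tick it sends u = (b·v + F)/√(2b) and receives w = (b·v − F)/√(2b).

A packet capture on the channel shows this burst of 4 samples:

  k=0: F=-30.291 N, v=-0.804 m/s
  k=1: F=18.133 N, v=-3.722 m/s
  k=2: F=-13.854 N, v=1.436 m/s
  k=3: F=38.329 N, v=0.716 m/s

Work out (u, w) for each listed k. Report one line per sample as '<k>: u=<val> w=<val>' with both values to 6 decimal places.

k=0: b·v=11.1×(-0.804)=-8.924400; √(2b)=4.711688; u=(-8.924400+(-30.291))/4.711688=-8.323005, w=(-8.924400−(-30.291))/4.711688=4.534808
k=1: b·v=11.1×(-3.722)=-41.314200; √(2b)=4.711688; u=(-41.314200+18.133)/4.711688=-4.919936, w=(-41.314200−18.133)/4.711688=-12.616966
k=2: b·v=11.1×1.436=15.939600; √(2b)=4.711688; u=(15.939600+(-13.854))/4.711688=0.442644, w=(15.939600−(-13.854))/4.711688=6.323339
k=3: b·v=11.1×0.716=7.947600; √(2b)=4.711688; u=(7.947600+38.329)/4.711688=9.821661, w=(7.947600−38.329)/4.711688=-6.448093

0: u=-8.323005 w=4.534808
1: u=-4.919936 w=-12.616966
2: u=0.442644 w=6.323339
3: u=9.821661 w=-6.448093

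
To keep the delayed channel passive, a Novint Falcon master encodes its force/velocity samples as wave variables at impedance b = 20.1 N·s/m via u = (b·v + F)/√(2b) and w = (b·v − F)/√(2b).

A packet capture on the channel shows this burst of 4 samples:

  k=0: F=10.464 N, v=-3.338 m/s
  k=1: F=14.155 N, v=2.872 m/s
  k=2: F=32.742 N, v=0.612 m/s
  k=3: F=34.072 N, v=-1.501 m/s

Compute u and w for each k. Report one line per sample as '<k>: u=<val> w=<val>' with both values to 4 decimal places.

k=0: b·v=20.1×(-3.338)=-67.0938; √(2b)=6.3403; u=(-67.0938+10.464)/6.3403=-8.9317, w=(-67.0938−10.464)/6.3403=-12.2324
k=1: b·v=20.1×2.872=57.7272; √(2b)=6.3403; u=(57.7272+14.155)/6.3403=11.3373, w=(57.7272−14.155)/6.3403=6.8722
k=2: b·v=20.1×0.612=12.3012; √(2b)=6.3403; u=(12.3012+32.742)/6.3403=7.1042, w=(12.3012−32.742)/6.3403=-3.2239
k=3: b·v=20.1×(-1.501)=-30.1701; √(2b)=6.3403; u=(-30.1701+34.072)/6.3403=0.6154, w=(-30.1701−34.072)/6.3403=-10.1323

0: u=-8.9317 w=-12.2324
1: u=11.3373 w=6.8722
2: u=7.1042 w=-3.2239
3: u=0.6154 w=-10.1323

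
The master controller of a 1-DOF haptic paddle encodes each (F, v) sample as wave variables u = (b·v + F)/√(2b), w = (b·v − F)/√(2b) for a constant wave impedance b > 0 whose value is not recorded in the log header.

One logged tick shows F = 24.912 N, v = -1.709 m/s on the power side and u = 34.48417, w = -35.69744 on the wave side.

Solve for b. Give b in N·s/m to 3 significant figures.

u + w = -1.2133;  u + w = √(2b)·v, so √(2b) = -1.2133/(-1.709) = 0.7099.
b = (√(2b))²/2 = 0.5040/2 = 0.2520.
(Check via u − w = 2F/√(2b): u − w = 70.1816, 2F/√(2b) = 70.1816.)

b = 0.252 N·s/m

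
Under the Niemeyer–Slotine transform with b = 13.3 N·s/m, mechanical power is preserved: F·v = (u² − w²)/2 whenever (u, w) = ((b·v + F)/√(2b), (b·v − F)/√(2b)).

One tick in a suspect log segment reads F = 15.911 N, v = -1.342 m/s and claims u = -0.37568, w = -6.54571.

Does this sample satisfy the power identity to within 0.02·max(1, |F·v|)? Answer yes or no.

yes

F·v = 15.911×(-1.342) = -21.35256 W.
(u² − w²)/2 = (0.14114 − 42.84632)/2 = -21.35259 W.
|Δ| = 0.00003;  2% of max(1, |F·v|) = 0.42705.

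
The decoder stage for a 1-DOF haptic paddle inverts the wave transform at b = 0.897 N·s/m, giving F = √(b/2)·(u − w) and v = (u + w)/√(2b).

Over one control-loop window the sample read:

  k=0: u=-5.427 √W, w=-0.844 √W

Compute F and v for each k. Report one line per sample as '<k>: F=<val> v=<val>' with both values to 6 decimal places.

k=0: u−w=-4.583000, u+w=-6.271000; √(b/2)=0.669701, √(2b)=1.339403; F=0.669701×(-4.583)=-3.069242, v=-6.271000/1.339403=-4.681937

0: F=-3.069242 v=-4.681937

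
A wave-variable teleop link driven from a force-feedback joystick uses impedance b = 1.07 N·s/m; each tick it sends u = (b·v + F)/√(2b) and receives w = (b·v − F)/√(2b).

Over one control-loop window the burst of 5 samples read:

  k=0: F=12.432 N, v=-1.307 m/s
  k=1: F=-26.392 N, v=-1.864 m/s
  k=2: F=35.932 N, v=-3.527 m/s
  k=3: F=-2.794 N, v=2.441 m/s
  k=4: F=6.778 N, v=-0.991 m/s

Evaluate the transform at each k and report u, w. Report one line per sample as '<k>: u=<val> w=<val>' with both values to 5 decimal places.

0: u=7.54235 w=-9.45433
1: u=-19.40460 w=16.67780
2: u=21.98283 w=-27.14239
3: u=-0.12450 w=3.69538
4: u=3.90849 w=-5.35820

k=0: b·v=1.07×(-1.307)=-1.39849; √(2b)=1.46287; u=(-1.39849+12.432)/1.46287=7.54235, w=(-1.39849−12.432)/1.46287=-9.45433
k=1: b·v=1.07×(-1.864)=-1.99448; √(2b)=1.46287; u=(-1.99448+(-26.392))/1.46287=-19.40460, w=(-1.99448−(-26.392))/1.46287=16.67780
k=2: b·v=1.07×(-3.527)=-3.77389; √(2b)=1.46287; u=(-3.77389+35.932)/1.46287=21.98283, w=(-3.77389−35.932)/1.46287=-27.14239
k=3: b·v=1.07×2.441=2.61187; √(2b)=1.46287; u=(2.61187+(-2.794))/1.46287=-0.12450, w=(2.61187−(-2.794))/1.46287=3.69538
k=4: b·v=1.07×(-0.991)=-1.06037; √(2b)=1.46287; u=(-1.06037+6.778)/1.46287=3.90849, w=(-1.06037−6.778)/1.46287=-5.35820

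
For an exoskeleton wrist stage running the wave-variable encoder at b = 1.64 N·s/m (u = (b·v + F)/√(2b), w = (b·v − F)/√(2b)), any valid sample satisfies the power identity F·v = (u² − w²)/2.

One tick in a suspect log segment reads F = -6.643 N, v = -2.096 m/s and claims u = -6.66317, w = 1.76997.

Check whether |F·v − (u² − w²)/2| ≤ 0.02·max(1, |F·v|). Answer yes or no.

no

F·v = (-6.643)×(-2.096) = 13.9237 W.
(u² − w²)/2 = (44.3978 − 3.1328)/2 = 20.6325 W.
|Δ| = 6.7088;  2% of max(1, |F·v|) = 0.2785.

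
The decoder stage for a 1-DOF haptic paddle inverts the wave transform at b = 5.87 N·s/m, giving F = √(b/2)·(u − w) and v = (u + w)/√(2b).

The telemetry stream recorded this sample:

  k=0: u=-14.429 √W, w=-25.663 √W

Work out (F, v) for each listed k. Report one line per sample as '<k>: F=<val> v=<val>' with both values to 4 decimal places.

0: F=19.2459 v=-11.7010

k=0: u−w=11.2340, u+w=-40.0920; √(b/2)=1.7132, √(2b)=3.4264; F=1.7132×11.234=19.2459, v=-40.0920/3.4264=-11.7010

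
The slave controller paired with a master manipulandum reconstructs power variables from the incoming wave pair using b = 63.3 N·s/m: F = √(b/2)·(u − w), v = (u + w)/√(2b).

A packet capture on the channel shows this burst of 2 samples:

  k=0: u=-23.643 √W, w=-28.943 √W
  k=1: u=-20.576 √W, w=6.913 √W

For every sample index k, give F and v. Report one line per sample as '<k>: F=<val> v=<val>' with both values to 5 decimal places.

k=0: u−w=5.30000, u+w=-52.58600; √(b/2)=5.62583, √(2b)=11.25167; F=5.62583×5.3=29.81692, v=-52.58600/11.25167=-4.67362
k=1: u−w=-27.48900, u+w=-13.66300; √(b/2)=5.62583, √(2b)=11.25167; F=5.62583×(-27.489)=-154.64853, v=-13.66300/11.25167=-1.21431

0: F=29.81692 v=-4.67362
1: F=-154.64853 v=-1.21431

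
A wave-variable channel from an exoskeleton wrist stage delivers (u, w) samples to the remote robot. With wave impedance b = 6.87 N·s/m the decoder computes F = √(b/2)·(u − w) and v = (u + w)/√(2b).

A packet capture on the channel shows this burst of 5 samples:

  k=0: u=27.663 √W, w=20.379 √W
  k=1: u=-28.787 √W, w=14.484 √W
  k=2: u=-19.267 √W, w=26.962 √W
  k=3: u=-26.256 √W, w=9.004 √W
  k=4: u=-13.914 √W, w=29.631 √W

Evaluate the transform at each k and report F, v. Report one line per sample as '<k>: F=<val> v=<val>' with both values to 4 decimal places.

k=0: u−w=7.2840, u+w=48.0420; √(b/2)=1.8534, √(2b)=3.7068; F=1.8534×7.284=13.5000, v=48.0420/3.7068=12.9607
k=1: u−w=-43.2710, u+w=-14.3030; √(b/2)=1.8534, √(2b)=3.7068; F=1.8534×(-43.271)=-80.1974, v=-14.3030/3.7068=-3.8586
k=2: u−w=-46.2290, u+w=7.6950; √(b/2)=1.8534, √(2b)=3.7068; F=1.8534×(-46.229)=-85.6797, v=7.6950/3.7068=2.0759
k=3: u−w=-35.2600, u+w=-17.2520; √(b/2)=1.8534, √(2b)=3.7068; F=1.8534×(-35.26)=-65.3500, v=-17.2520/3.7068=-4.6542
k=4: u−w=-43.5450, u+w=15.7170; √(b/2)=1.8534, √(2b)=3.7068; F=1.8534×(-43.545)=-80.7052, v=15.7170/3.7068=4.2401

0: F=13.5000 v=12.9607
1: F=-80.1974 v=-3.8586
2: F=-85.6797 v=2.0759
3: F=-65.3500 v=-4.6542
4: F=-80.7052 v=4.2401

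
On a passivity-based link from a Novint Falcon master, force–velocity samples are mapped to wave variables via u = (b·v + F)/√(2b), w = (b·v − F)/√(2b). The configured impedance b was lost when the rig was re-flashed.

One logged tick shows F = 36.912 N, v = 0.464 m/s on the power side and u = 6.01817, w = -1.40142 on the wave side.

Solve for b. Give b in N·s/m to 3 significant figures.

u + w = 4.6167;  u + w = √(2b)·v, so √(2b) = 4.6167/0.464 = 9.9499.
b = (√(2b))²/2 = 99.0004/2 = 49.5002.
(Check via u − w = 2F/√(2b): u − w = 7.4196, 2F/√(2b) = 7.4196.)

b = 49.5 N·s/m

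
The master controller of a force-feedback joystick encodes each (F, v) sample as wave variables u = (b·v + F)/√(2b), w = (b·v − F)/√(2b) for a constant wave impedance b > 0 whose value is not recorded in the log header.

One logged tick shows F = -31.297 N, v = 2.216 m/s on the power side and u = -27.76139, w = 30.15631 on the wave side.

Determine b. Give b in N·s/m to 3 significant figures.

u + w = 2.3949;  u + w = √(2b)·v, so √(2b) = 2.3949/2.216 = 1.0807.
b = (√(2b))²/2 = 1.1680/2 = 0.5840.
(Check via u − w = 2F/√(2b): u − w = -57.9177, 2F/√(2b) = -57.9177.)

b = 0.584 N·s/m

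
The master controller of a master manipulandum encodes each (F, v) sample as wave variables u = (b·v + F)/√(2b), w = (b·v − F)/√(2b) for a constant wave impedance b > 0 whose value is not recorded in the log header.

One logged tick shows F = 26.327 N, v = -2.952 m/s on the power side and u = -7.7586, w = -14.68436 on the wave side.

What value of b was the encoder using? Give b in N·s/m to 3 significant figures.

u + w = -22.44296;  u + w = √(2b)·v, so √(2b) = -22.44296/(-2.952) = 7.60263.
b = (√(2b))²/2 = 57.79996/2 = 28.89998.
(Check via u − w = 2F/√(2b): u − w = 6.92576, 2F/√(2b) = 6.92576.)

b = 28.9 N·s/m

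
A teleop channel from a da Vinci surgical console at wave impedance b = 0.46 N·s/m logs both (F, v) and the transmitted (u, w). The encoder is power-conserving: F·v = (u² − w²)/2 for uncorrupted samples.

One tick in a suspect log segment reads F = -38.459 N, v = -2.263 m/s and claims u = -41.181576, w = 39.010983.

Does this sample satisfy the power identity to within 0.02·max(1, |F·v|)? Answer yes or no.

yes

F·v = (-38.459)×(-2.263) = 87.032717 W.
(u² − w²)/2 = (1695.922202 − 1521.856795)/2 = 87.032704 W.
|Δ| = 0.000013;  2% of max(1, |F·v|) = 1.740654.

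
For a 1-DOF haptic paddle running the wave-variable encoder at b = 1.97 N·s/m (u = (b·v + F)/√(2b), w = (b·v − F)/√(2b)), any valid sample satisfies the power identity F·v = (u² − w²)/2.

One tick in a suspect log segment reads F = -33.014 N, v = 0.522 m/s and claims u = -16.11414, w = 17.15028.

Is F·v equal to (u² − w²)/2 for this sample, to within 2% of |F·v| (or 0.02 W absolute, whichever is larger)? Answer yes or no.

F·v = (-33.014)×0.522 = -17.2333 W.
(u² − w²)/2 = (259.6655 − 294.1321)/2 = -17.2333 W.
|Δ| = 0.0000;  2% of max(1, |F·v|) = 0.3447.

yes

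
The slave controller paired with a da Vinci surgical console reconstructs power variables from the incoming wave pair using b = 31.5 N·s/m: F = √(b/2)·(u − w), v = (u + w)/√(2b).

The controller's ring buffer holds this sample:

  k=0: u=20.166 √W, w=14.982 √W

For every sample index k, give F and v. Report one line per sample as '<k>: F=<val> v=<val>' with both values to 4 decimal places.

0: F=20.5734 v=4.4282

k=0: u−w=5.1840, u+w=35.1480; √(b/2)=3.9686, √(2b)=7.9373; F=3.9686×5.184=20.5734, v=35.1480/7.9373=4.4282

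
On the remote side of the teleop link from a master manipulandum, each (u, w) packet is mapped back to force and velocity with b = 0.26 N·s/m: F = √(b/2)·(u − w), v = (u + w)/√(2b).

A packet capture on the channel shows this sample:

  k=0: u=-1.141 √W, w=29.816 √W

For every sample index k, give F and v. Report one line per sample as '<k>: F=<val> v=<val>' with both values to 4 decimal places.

k=0: u−w=-30.9570, u+w=28.6750; √(b/2)=0.3606, √(2b)=0.7211; F=0.3606×(-30.957)=-11.1617, v=28.6750/0.7211=39.7651

0: F=-11.1617 v=39.7651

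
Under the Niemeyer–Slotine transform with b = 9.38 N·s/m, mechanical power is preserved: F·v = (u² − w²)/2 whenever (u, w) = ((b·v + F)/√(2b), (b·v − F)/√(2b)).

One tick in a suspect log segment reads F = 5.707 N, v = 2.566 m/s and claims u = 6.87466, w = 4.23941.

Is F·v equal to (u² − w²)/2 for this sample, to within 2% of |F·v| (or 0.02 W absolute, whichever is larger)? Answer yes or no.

yes

F·v = 5.707×2.566 = 14.64416 W.
(u² − w²)/2 = (47.26095 − 17.97260)/2 = 14.64418 W.
|Δ| = 0.00001;  2% of max(1, |F·v|) = 0.29288.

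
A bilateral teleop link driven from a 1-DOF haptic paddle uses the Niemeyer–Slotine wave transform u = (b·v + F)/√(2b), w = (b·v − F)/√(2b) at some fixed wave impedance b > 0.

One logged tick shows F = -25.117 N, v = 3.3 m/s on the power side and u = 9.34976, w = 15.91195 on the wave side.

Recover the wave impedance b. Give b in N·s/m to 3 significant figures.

b = 29.3 N·s/m

u + w = 25.26171;  u + w = √(2b)·v, so √(2b) = 25.26171/3.3 = 7.65506.
b = (√(2b))²/2 = 58.60000/2 = 29.30000.
(Check via u − w = 2F/√(2b): u − w = -6.56219, 2F/√(2b) = -6.56219.)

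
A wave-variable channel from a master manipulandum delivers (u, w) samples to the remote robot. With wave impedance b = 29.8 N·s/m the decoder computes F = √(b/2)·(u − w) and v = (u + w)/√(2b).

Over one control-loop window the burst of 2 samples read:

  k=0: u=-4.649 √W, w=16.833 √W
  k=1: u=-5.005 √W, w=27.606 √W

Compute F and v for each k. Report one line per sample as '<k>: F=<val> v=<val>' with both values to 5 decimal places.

k=0: u−w=-21.48200, u+w=12.18400; √(b/2)=3.86005, √(2b)=7.72010; F=3.86005×(-21.482)=-82.92163, v=12.18400/7.72010=1.57822
k=1: u−w=-32.61100, u+w=22.60100; √(b/2)=3.86005, √(2b)=7.72010; F=3.86005×(-32.611)=-125.88015, v=22.60100/7.72010=2.92755

0: F=-82.92163 v=1.57822
1: F=-125.88015 v=2.92755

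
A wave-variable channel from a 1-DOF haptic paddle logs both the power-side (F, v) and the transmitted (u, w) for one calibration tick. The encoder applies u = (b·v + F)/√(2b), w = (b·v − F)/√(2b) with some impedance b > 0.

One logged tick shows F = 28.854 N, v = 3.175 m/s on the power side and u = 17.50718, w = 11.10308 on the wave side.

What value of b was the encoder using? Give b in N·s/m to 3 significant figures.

b = 40.6 N·s/m

u + w = 28.6103;  u + w = √(2b)·v, so √(2b) = 28.6103/3.175 = 9.0111.
b = (√(2b))²/2 = 81.2000/2 = 40.6000.
(Check via u − w = 2F/√(2b): u − w = 6.4041, 2F/√(2b) = 6.4041.)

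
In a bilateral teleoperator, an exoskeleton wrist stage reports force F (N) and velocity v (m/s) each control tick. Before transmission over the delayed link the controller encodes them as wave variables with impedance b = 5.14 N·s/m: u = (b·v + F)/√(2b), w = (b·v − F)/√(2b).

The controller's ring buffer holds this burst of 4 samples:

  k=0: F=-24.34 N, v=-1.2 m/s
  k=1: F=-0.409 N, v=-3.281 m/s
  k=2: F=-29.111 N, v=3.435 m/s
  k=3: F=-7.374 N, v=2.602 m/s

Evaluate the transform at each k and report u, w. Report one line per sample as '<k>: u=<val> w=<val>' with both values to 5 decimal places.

k=0: b·v=5.14×(-1.2)=-6.16800; √(2b)=3.20624; u=(-6.16800+(-24.34))/3.20624=-9.51518, w=(-6.16800−(-24.34))/3.20624=5.66769
k=1: b·v=5.14×(-3.281)=-16.86434; √(2b)=3.20624; u=(-16.86434+(-0.409))/3.20624=-5.38741, w=(-16.86434−(-0.409))/3.20624=-5.13228
k=2: b·v=5.14×3.435=17.65590; √(2b)=3.20624; u=(17.65590+(-29.111))/3.20624=-3.57275, w=(17.65590−(-29.111))/3.20624=14.58620
k=3: b·v=5.14×2.602=13.37428; √(2b)=3.20624; u=(13.37428+(-7.374))/3.20624=1.87144, w=(13.37428−(-7.374))/3.20624=6.47121

0: u=-9.51518 w=5.66769
1: u=-5.38741 w=-5.13228
2: u=-3.57275 w=14.58620
3: u=1.87144 w=6.47121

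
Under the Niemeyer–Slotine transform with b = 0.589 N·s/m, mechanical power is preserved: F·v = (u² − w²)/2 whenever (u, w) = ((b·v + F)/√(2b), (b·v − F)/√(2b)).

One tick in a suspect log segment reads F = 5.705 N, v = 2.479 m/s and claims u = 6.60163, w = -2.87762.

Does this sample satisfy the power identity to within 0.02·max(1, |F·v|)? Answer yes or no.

F·v = 5.705×2.479 = 14.14270 W.
(u² − w²)/2 = (43.58152 − 8.28070)/2 = 17.65041 W.
|Δ| = 3.50772;  2% of max(1, |F·v|) = 0.28285.

no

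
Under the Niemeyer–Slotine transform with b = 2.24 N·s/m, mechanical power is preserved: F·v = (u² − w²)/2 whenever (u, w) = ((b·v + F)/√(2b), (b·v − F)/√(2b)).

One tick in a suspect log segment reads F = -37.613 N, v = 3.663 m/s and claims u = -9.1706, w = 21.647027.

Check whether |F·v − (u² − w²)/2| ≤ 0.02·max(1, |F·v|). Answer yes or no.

no

F·v = (-37.613)×3.663 = -137.776419 W.
(u² − w²)/2 = (84.099904 − 468.593778)/2 = -192.246937 W.
|Δ| = 54.470518;  2% of max(1, |F·v|) = 2.755528.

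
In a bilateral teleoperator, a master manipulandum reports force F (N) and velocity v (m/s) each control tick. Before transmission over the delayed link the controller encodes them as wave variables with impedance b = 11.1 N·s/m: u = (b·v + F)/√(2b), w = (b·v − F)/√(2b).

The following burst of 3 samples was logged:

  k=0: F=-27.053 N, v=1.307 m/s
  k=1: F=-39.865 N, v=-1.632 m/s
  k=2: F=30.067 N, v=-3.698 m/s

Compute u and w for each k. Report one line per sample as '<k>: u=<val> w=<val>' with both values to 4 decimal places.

k=0: b·v=11.1×1.307=14.5077; √(2b)=4.7117; u=(14.5077+(-27.053))/4.7117=-2.6626, w=(14.5077−(-27.053))/4.7117=8.8208
k=1: b·v=11.1×(-1.632)=-18.1152; √(2b)=4.7117; u=(-18.1152+(-39.865))/4.7117=-12.3056, w=(-18.1152−(-39.865))/4.7117=4.6161
k=2: b·v=11.1×(-3.698)=-41.0478; √(2b)=4.7117; u=(-41.0478+30.067)/4.7117=-2.3305, w=(-41.0478−30.067)/4.7117=-15.0933

0: u=-2.6626 w=8.8208
1: u=-12.3056 w=4.6161
2: u=-2.3305 w=-15.0933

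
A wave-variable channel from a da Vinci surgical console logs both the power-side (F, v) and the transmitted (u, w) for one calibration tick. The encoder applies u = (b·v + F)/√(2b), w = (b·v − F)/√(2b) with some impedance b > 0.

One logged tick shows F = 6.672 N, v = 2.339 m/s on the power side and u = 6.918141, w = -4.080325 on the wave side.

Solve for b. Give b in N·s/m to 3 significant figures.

b = 0.736 N·s/m

u + w = 2.837816;  u + w = √(2b)·v, so √(2b) = 2.837816/2.339 = 1.213260.
b = (√(2b))²/2 = 1.472001/2 = 0.736000.
(Check via u − w = 2F/√(2b): u − w = 10.998466, 2F/√(2b) = 10.998464.)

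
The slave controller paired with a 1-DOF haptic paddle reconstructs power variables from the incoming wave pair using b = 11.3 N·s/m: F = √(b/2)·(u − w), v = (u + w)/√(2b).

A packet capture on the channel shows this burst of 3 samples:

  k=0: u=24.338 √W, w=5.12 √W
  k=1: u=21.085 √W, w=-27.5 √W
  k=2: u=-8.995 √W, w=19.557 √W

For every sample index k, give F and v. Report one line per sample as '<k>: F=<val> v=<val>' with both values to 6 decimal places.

k=0: u−w=19.218000, u+w=29.458000; √(b/2)=2.376973, √(2b)=4.753946; F=2.376973×19.218=45.680665, v=29.458000/4.753946=6.196537
k=1: u−w=48.585000, u+w=-6.415000; √(b/2)=2.376973, √(2b)=4.753946; F=2.376973×48.585=115.485227, v=-6.415000/4.753946=-1.349405
k=2: u−w=-28.552000, u+w=10.562000; √(b/2)=2.376973, √(2b)=4.753946; F=2.376973×(-28.552)=-67.867329, v=10.562000/4.753946=2.221733

0: F=45.680665 v=6.196537
1: F=115.485227 v=-1.349405
2: F=-67.867329 v=2.221733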